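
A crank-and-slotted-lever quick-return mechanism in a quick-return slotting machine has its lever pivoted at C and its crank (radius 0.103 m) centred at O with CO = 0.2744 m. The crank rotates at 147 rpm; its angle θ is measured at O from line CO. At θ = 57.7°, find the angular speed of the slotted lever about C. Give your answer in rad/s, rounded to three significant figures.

3.41

ω = 15.39 rad/s (from 147 rpm).
Crank pin A relative to C: A = (d + r cosθ, r sinθ); lever angle φ = atan2(r sinθ, d + r cosθ).
Differentiating tanφ: φ̇ = rω(d cosθ + r)/(d² + r² + 2dr cosθ).
d² + r² + 2dr cosθ = |CA|² = 0.116109 m²;  d cosθ + r = +0.24963 m.
|ω_lever| = |0.103·15.39·+0.24963| / 0.116109 = 3.4088 rad/s.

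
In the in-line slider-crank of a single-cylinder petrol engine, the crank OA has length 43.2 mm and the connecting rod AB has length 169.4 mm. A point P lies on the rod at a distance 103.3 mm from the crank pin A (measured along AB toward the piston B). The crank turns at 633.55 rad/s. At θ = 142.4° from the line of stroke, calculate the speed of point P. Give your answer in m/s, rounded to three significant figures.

ω = 633.5 rad/s.  Crank-pin speed |V_A| = rω = 27.369 m/s, perpendicular to OA.
Rod angle: sinφ = −(r/L) sinθ ⇒ φ = -8.951°; ω_rod = −rω cosθ/√(L²−r²sin²θ) = +129.59 rad/s.
V_P = V_A + ω_rod × AP, with AP = 0.1033 m along the rod.
Components: V_Px = −rω sinθ − a·ω_rod·sinφ = -14.616 m/s;  V_Py = rω cosθ + a·ω_rod·cosφ = -8.4613 m/s.
|V_P| = √(V_Px² + V_Py²) = 16.889 m/s.

16.9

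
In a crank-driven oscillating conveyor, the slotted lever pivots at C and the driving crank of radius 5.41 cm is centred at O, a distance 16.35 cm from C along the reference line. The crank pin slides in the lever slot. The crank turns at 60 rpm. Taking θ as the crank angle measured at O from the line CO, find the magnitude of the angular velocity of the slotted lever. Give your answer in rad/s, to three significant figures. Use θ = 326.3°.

ω = 6.283 rad/s (from 60 rpm).
Crank pin A relative to C: A = (d + r cosθ, r sinθ); lever angle φ = atan2(r sinθ, d + r cosθ).
Differentiating tanφ: φ̇ = rω(d cosθ + r)/(d² + r² + 2dr cosθ).
d² + r² + 2dr cosθ = |CA|² = 0.0443769 m²;  d cosθ + r = +0.19012 m.
|ω_lever| = |0.0541·6.283·+0.19012| / 0.0443769 = 1.4563 rad/s.

1.46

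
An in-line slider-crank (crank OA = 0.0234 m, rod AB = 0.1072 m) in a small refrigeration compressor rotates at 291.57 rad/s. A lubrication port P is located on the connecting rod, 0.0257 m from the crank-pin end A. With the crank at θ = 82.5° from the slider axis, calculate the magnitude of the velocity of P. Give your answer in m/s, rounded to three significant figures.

ω = 291.6 rad/s.  Crank-pin speed |V_A| = rω = 6.8227 m/s, perpendicular to OA.
Rod angle: sinφ = −(r/L) sinθ ⇒ φ = -12.499°; ω_rod = −rω cosθ/√(L²−r²sin²θ) = -8.509 rad/s.
V_P = V_A + ω_rod × AP, with AP = 0.0257 m along the rod.
Components: V_Px = −rω sinθ − a·ω_rod·sinφ = -6.8117 m/s;  V_Py = rω cosθ + a·ω_rod·cosφ = +0.67705 m/s.
|V_P| = √(V_Px² + V_Py²) = 6.8453 m/s.

6.85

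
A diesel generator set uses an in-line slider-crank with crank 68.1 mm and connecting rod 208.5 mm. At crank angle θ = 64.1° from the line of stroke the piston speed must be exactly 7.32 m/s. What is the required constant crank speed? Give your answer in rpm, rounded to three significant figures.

For an in-line slider-crank, |v_piston| = rω|sinθ|·[1 + r cosθ/√(L² − r² sin²θ)].
With r = 0.0681 m, L = 0.2085 m, θ = 64.1°: the bracketed kinematic factor |dx/dθ| = 0.070403 m.
ω = v/|dx/dθ| = 7.32/0.070403 = 103.97 rad/s.
N = 60ω/(2π) = 992.86 rpm.

993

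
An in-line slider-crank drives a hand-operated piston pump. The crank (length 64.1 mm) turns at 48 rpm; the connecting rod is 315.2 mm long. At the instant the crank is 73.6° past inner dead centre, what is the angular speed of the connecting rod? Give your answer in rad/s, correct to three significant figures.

ω = 5.027 rad/s (converted from 48 rpm).
The rod makes angle φ with the slider axis where L sinφ = r sinθ; differentiating, L cosφ·φ̇ = r ω cosθ.
L cosφ = √(L² − r² sin²θ) = 0.30914 m.
|ω_rod| = r ω |cosθ| / √(L² − r² sin²θ) = 0.0641·5.027·0.28234/0.30914 = 0.29427 rad/s.

0.294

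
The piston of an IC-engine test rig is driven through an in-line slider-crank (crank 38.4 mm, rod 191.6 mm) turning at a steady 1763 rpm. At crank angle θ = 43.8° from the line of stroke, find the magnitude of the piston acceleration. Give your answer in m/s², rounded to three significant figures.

958

ω = 2π·1763/60 = 184.6 rad/s
x(θ) = r cosθ + √(L² − r² sin²θ); with ω constant, a = ω²·d²x/dθ².
d²x/dθ² = −r cosθ − r²(cos2θ)/√u − r⁴ sin²2θ/(4u^{3/2}),  u = L² − r² sin²θ = 0.0360042 m².
Substituting r = 0.0384 m, L = 0.1916 m, θ = 43.8°: d²x/dθ² = -0.02812 m.
a = ω²·d²x/dθ² = (184.6)²·(-0.02812) = -958.48 m/s²;  |a| = 958.48 m/s².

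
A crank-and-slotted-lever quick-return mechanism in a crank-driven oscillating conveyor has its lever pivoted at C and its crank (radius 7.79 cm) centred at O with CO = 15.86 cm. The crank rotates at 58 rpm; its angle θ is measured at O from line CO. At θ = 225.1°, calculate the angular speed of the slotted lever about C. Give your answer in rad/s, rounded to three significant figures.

1.17

ω = 6.074 rad/s (from 58 rpm).
Crank pin A relative to C: A = (d + r cosθ, r sinθ); lever angle φ = atan2(r sinθ, d + r cosθ).
Differentiating tanφ: φ̇ = rω(d cosθ + r)/(d² + r² + 2dr cosθ).
d² + r² + 2dr cosθ = |CA|² = 0.0137804 m²;  d cosθ + r = -0.034051 m.
|ω_lever| = |0.0779·6.074·-0.034051| / 0.0137804 = 1.1691 rad/s.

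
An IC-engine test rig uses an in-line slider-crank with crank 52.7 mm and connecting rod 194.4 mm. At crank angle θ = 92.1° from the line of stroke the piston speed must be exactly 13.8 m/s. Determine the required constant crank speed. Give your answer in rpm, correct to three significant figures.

2530

For an in-line slider-crank, |v_piston| = rω|sinθ|·[1 + r cosθ/√(L² − r² sin²θ)].
With r = 0.0527 m, L = 0.1944 m, θ = 92.1°: the bracketed kinematic factor |dx/dθ| = 0.052121 m.
ω = v/|dx/dθ| = 13.8/0.052121 = 264.77 rad/s.
N = 60ω/(2π) = 2528.3 rpm.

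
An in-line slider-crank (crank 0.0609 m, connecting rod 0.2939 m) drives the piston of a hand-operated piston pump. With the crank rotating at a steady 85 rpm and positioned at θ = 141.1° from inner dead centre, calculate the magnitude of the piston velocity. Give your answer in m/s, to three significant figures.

0.285

ω = 2π·85/60 = 8.901 rad/s
For an in-line slider-crank, x = r cosθ + √(L² − r² sin²θ), so v = −rω sinθ·[1 + r cosθ/√(L² − r² sin²θ)].
With r = 0.0609 m, L = 0.2939 m, θ = 141.1°: √(L² − r² sin²θ) = 0.2914 m.
v = −0.0609·8.901·0.62796·[1 + 0.0609·-0.77824/0.2914] = -0.28504 m/s.
|v| = 0.28504 m/s.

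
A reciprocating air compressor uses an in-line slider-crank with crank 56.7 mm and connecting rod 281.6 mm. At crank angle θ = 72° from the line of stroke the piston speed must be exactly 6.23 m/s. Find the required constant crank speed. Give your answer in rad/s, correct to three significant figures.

For an in-line slider-crank, |v_piston| = rω|sinθ|·[1 + r cosθ/√(L² − r² sin²θ)].
With r = 0.0567 m, L = 0.2816 m, θ = 72°: the bracketed kinematic factor |dx/dθ| = 0.057343 m.
ω = v/|dx/dθ| = 6.23/0.057343 = 108.64 rad/s.

109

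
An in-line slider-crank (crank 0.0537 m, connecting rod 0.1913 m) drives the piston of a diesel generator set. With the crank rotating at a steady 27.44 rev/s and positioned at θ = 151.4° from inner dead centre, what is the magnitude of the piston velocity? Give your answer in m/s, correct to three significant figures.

3.33

ω = 2π·27.4 = 172.4 rad/s
For an in-line slider-crank, x = r cosθ + √(L² − r² sin²θ), so v = −rω sinθ·[1 + r cosθ/√(L² − r² sin²θ)].
With r = 0.0537 m, L = 0.1913 m, θ = 151.4°: √(L² − r² sin²θ) = 0.18957 m.
v = −0.0537·172.4·0.47869·[1 + 0.0537·-0.87798/0.18957] = -3.3297 m/s.
|v| = 3.3297 m/s.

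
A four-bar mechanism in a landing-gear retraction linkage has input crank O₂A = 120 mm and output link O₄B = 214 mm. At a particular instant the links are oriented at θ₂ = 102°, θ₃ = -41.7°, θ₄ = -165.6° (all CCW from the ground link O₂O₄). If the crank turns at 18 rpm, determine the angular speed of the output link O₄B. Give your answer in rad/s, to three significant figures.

ω₂ = 1.885 rad/s (from 18 rpm).
Differentiating the loop-closure r₂e^{iθ₂}+r₃e^{iθ₃}=r₁+r₄e^{iθ₄} gives r₂ω₂e^{iθ₂}+r₃ω₃e^{iθ₃}=r₄ω₄e^{iθ₄}.
Eliminating the other unknown: ω₄ = r₂ω₂ sin(θ₂−θ₃) / [r₄ sin(θ₄−θ₃)].
Numerator sine = +0.59201; denominator sine = -0.83001.
Result = 0.12·1.885·(+0.59201) / (0.214·(-0.83001)) = -0.7539 rad/s; magnitude 0.7539 rad/s.

0.754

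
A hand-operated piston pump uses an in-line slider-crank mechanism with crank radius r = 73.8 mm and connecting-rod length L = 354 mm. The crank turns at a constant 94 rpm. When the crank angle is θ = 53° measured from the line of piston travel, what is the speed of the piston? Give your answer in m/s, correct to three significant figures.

0.654

ω = 2π·94/60 = 9.844 rad/s
For an in-line slider-crank, x = r cosθ + √(L² − r² sin²θ), so v = −rω sinθ·[1 + r cosθ/√(L² − r² sin²θ)].
With r = 0.0738 m, L = 0.354 m, θ = 53°: √(L² − r² sin²θ) = 0.34906 m.
v = −0.0738·9.844·0.79864·[1 + 0.0738·0.60182/0.34906] = -0.654 m/s.
|v| = 0.654 m/s.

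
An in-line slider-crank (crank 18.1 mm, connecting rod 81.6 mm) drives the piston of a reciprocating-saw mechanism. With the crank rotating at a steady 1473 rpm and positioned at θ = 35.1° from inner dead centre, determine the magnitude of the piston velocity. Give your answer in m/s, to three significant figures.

1.90

ω = 2π·1473/60 = 154.3 rad/s
For an in-line slider-crank, x = r cosθ + √(L² − r² sin²θ), so v = −rω sinθ·[1 + r cosθ/√(L² − r² sin²θ)].
With r = 0.0181 m, L = 0.0816 m, θ = 35.1°: √(L² − r² sin²θ) = 0.080934 m.
v = −0.0181·154.3·0.57501·[1 + 0.0181·0.81815/0.080934] = -1.8991 m/s.
|v| = 1.8991 m/s.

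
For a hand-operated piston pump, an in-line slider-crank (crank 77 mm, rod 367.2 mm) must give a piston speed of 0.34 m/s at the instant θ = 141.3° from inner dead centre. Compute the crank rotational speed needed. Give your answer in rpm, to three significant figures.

80.8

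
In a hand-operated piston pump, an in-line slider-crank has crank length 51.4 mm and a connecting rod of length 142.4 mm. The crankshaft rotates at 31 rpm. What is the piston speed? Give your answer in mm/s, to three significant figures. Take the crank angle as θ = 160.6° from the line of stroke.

36.4

ω = 2π·31/60 = 3.246 rad/s
For an in-line slider-crank, x = r cosθ + √(L² − r² sin²θ), so v = −rω sinθ·[1 + r cosθ/√(L² − r² sin²θ)].
With r = 0.0514 m, L = 0.1424 m, θ = 160.6°: √(L² − r² sin²θ) = 0.14137 m.
v = −0.0514·3.246·0.33216·[1 + 0.0514·-0.94322/0.14137] = -0.036418 m/s.
|v| = 0.036418 m/s = 36.418 mm/s.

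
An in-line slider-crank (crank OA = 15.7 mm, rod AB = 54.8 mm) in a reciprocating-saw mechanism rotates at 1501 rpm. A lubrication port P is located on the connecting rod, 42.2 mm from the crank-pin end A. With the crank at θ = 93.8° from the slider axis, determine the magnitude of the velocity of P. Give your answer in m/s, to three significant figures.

2.43

ω = 157.2 rad/s.  Crank-pin speed |V_A| = rω = 2.4678 m/s, perpendicular to OA.
Rod angle: sinφ = −(r/L) sinθ ⇒ φ = -16.611°; ω_rod = −rω cosθ/√(L²−r²sin²θ) = +3.1145 rad/s.
V_P = V_A + ω_rod × AP, with AP = 0.0422 m along the rod.
Components: V_Px = −rω sinθ − a·ω_rod·sinφ = -2.4248 m/s;  V_Py = rω cosθ + a·ω_rod·cosφ = -0.037605 m/s.
|V_P| = √(V_Px² + V_Py²) = 2.4251 m/s.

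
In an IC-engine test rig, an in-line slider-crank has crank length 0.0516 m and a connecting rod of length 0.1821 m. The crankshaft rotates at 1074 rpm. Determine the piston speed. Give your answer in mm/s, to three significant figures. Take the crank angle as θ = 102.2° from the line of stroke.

5320

ω = 2π·1074/60 = 112.5 rad/s
For an in-line slider-crank, x = r cosθ + √(L² − r² sin²θ), so v = −rω sinθ·[1 + r cosθ/√(L² − r² sin²θ)].
With r = 0.0516 m, L = 0.1821 m, θ = 102.2°: √(L² − r² sin²θ) = 0.17498 m.
v = −0.0516·112.5·0.97742·[1 + 0.0516·-0.21132/0.17498] = -5.3188 m/s.
|v| = 5.3188 m/s = 5318.8 mm/s.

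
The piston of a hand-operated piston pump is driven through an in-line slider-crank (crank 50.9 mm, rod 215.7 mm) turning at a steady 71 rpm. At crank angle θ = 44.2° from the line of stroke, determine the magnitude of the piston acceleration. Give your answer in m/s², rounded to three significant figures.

2.05

ω = 2π·71/60 = 7.435 rad/s
x(θ) = r cosθ + √(L² − r² sin²θ); with ω constant, a = ω²·d²x/dθ².
d²x/dθ² = −r cosθ − r²(cos2θ)/√u − r⁴ sin²2θ/(4u^{3/2}),  u = L² − r² sin²θ = 0.0452673 m².
Substituting r = 0.0509 m, L = 0.2157 m, θ = 44.2°: d²x/dθ² = -0.037005 m.
a = ω²·d²x/dθ² = (7.435)²·(-0.037005) = -2.0457 m/s²;  |a| = 2.0457 m/s².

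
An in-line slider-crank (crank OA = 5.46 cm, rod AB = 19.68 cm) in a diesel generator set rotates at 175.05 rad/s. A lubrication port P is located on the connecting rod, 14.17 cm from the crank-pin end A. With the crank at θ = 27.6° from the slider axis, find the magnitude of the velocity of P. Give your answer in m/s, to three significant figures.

5.73

ω = 175.1 rad/s.  Crank-pin speed |V_A| = rω = 9.5577 m/s, perpendicular to OA.
Rod angle: sinφ = −(r/L) sinθ ⇒ φ = -7.385°; ω_rod = −rω cosθ/√(L²−r²sin²θ) = -43.399 rad/s.
V_P = V_A + ω_rod × AP, with AP = 0.1417 m along the rod.
Components: V_Px = −rω sinθ − a·ω_rod·sinφ = -5.2185 m/s;  V_Py = rω cosθ + a·ω_rod·cosφ = +2.3715 m/s.
|V_P| = √(V_Px² + V_Py²) = 5.7321 m/s.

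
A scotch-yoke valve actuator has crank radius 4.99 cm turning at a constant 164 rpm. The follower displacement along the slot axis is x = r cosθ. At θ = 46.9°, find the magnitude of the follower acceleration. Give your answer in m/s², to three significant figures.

10.1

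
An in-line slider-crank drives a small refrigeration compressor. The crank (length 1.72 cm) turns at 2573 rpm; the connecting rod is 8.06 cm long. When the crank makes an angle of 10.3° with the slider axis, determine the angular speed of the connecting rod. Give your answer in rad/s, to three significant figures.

56.6

ω = 269.4 rad/s (converted from 2573 rpm).
The rod makes angle φ with the slider axis where L sinφ = r sinθ; differentiating, L cosφ·φ̇ = r ω cosθ.
L cosφ = √(L² − r² sin²θ) = 0.080541 m.
|ω_rod| = r ω |cosθ| / √(L² − r² sin²θ) = 0.0172·269.4·0.98389/0.080541 = 56.614 rad/s.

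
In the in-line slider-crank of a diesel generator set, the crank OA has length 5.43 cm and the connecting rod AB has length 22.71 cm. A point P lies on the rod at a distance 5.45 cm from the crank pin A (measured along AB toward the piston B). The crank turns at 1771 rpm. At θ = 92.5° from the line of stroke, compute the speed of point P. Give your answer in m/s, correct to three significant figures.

10.0

ω = 185.5 rad/s.  Crank-pin speed |V_A| = rω = 10.07 m/s, perpendicular to OA.
Rod angle: sinφ = −(r/L) sinθ ⇒ φ = -13.820°; ω_rod = −rω cosθ/√(L²−r²sin²θ) = +1.9919 rad/s.
V_P = V_A + ω_rod × AP, with AP = 0.0545 m along the rod.
Components: V_Px = −rω sinθ − a·ω_rod·sinφ = -10.035 m/s;  V_Py = rω cosθ + a·ω_rod·cosφ = -0.33385 m/s.
|V_P| = √(V_Px² + V_Py²) = 10.04 m/s.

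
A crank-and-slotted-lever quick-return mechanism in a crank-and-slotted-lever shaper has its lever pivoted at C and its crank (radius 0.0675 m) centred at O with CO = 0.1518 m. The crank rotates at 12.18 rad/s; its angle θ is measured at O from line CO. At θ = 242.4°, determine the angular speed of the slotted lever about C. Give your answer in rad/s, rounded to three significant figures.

0.128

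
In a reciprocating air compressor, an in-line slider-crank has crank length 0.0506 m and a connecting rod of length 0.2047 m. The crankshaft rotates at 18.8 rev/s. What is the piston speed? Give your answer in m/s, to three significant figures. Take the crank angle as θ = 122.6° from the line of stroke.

4.35

ω = 2π·18.8 = 118.1 rad/s
For an in-line slider-crank, x = r cosθ + √(L² − r² sin²θ), so v = −rω sinθ·[1 + r cosθ/√(L² − r² sin²θ)].
With r = 0.0506 m, L = 0.2047 m, θ = 122.6°: √(L² − r² sin²θ) = 0.20021 m.
v = −0.0506·118.1·0.84245·[1 + 0.0506·-0.53877/0.20021] = -4.3498 m/s.
|v| = 4.3498 m/s.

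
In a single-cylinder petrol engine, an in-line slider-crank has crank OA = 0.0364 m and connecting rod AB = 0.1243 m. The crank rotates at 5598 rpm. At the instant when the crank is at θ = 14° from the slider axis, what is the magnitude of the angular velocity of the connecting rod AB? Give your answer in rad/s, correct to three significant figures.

167

ω = 586.2 rad/s (converted from 5598 rpm).
The rod makes angle φ with the slider axis where L sinφ = r sinθ; differentiating, L cosφ·φ̇ = r ω cosθ.
L cosφ = √(L² − r² sin²θ) = 0.12399 m.
|ω_rod| = r ω |cosθ| / √(L² − r² sin²θ) = 0.0364·586.2·0.97030/0.12399 = 166.99 rad/s.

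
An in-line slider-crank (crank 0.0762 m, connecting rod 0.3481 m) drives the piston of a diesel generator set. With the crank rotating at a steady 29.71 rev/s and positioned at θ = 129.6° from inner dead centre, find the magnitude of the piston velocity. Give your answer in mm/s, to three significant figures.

9410

ω = 2π·29.7 = 186.7 rad/s
For an in-line slider-crank, x = r cosθ + √(L² − r² sin²θ), so v = −rω sinθ·[1 + r cosθ/√(L² − r² sin²θ)].
With r = 0.0762 m, L = 0.3481 m, θ = 129.6°: √(L² − r² sin²θ) = 0.34311 m.
v = −0.0762·186.7·0.77051·[1 + 0.0762·-0.63742/0.34311] = -9.4086 m/s.
|v| = 9.4086 m/s = 9408.6 mm/s.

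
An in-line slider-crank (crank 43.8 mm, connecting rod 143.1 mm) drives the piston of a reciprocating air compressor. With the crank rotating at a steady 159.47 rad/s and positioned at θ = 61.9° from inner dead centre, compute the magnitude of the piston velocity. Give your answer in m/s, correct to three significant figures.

7.08

ω = 159.5 rad/s
For an in-line slider-crank, x = r cosθ + √(L² − r² sin²θ), so v = −rω sinθ·[1 + r cosθ/√(L² − r² sin²θ)].
With r = 0.0438 m, L = 0.1431 m, θ = 61.9°: √(L² − r² sin²θ) = 0.13779 m.
v = −0.0438·159.5·0.88213·[1 + 0.0438·0.47101/0.13779] = -7.084 m/s.
|v| = 7.084 m/s.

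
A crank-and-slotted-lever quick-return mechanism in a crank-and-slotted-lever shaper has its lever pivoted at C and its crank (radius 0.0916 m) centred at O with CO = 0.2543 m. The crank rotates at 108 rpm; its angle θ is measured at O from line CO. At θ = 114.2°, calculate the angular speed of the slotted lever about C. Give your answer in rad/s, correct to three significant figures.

ω = 11.31 rad/s (from 108 rpm).
Crank pin A relative to C: A = (d + r cosθ, r sinθ); lever angle φ = atan2(r sinθ, d + r cosθ).
Differentiating tanφ: φ̇ = rω(d cosθ + r)/(d² + r² + 2dr cosθ).
d² + r² + 2dr cosθ = |CA|² = 0.0539617 m²;  d cosθ + r = -0.012643 m.
|ω_lever| = |0.0916·11.31·-0.012643| / 0.0539617 = 0.24273 rad/s.

0.243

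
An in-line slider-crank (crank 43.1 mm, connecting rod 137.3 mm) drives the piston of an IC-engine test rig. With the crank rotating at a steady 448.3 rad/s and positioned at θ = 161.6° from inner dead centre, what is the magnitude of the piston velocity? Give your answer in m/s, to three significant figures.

4.27

ω = 448.3 rad/s
For an in-line slider-crank, x = r cosθ + √(L² − r² sin²θ), so v = −rω sinθ·[1 + r cosθ/√(L² − r² sin²θ)].
With r = 0.0431 m, L = 0.1373 m, θ = 161.6°: √(L² − r² sin²θ) = 0.13662 m.
v = −0.0431·448.3·0.31565·[1 + 0.0431·-0.94888/0.13662] = -4.2733 m/s.
|v| = 4.2733 m/s.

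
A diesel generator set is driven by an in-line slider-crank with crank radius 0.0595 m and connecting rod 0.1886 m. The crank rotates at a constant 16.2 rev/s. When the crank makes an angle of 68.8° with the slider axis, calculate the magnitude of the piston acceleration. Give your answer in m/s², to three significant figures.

ω = 2π·16.2 = 101.8 rad/s
x(θ) = r cosθ + √(L² − r² sin²θ); with ω constant, a = ω²·d²x/dθ².
d²x/dθ² = −r cosθ − r²(cos2θ)/√u − r⁴ sin²2θ/(4u^{3/2}),  u = L² − r² sin²θ = 0.0324927 m².
Substituting r = 0.0595 m, L = 0.1886 m, θ = 68.8°: d²x/dθ² = -0.0072567 m.
a = ω²·d²x/dθ² = (101.8)²·(-0.0072567) = -75.184 m/s²;  |a| = 75.184 m/s².

75.2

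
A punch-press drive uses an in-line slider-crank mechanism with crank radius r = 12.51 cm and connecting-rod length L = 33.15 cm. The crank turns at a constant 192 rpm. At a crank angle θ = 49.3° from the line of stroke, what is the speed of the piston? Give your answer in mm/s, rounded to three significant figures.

ω = 2π·192/60 = 20.11 rad/s
For an in-line slider-crank, x = r cosθ + √(L² − r² sin²θ), so v = −rω sinθ·[1 + r cosθ/√(L² − r² sin²θ)].
With r = 0.1251 m, L = 0.3315 m, θ = 49.3°: √(L² − r² sin²θ) = 0.31764 m.
v = −0.1251·20.11·0.75813·[1 + 0.1251·0.65210/0.31764] = -2.3967 m/s.
|v| = 2.3967 m/s = 2396.7 mm/s.

2400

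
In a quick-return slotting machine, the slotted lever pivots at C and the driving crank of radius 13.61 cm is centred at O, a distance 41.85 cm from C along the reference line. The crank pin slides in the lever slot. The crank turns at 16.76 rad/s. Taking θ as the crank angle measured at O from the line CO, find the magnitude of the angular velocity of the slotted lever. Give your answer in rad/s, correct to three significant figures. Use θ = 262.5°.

ω = 16.76 rad/s
Crank pin A relative to C: A = (d + r cosθ, r sinθ); lever angle φ = atan2(r sinθ, d + r cosθ).
Differentiating tanφ: φ̇ = rω(d cosθ + r)/(d² + r² + 2dr cosθ).
d² + r² + 2dr cosθ = |CA|² = 0.178796 m²;  d cosθ + r = +0.081475 m.
|ω_lever| = |0.1361·16.76·+0.081475| / 0.178796 = 1.0394 rad/s.

1.04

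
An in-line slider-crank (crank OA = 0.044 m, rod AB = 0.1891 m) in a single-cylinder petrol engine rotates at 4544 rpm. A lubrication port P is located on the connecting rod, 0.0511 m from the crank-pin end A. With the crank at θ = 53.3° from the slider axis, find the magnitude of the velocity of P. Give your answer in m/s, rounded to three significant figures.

ω = 475.8 rad/s.  Crank-pin speed |V_A| = rω = 20.937 m/s, perpendicular to OA.
Rod angle: sinφ = −(r/L) sinθ ⇒ φ = -10.752°; ω_rod = −rω cosθ/√(L²−r²sin²θ) = -67.352 rad/s.
V_P = V_A + ω_rod × AP, with AP = 0.0511 m along the rod.
Components: V_Px = −rω sinθ − a·ω_rod·sinφ = -17.429 m/s;  V_Py = rω cosθ + a·ω_rod·cosφ = +9.1314 m/s.
|V_P| = √(V_Px² + V_Py²) = 19.676 m/s.

19.7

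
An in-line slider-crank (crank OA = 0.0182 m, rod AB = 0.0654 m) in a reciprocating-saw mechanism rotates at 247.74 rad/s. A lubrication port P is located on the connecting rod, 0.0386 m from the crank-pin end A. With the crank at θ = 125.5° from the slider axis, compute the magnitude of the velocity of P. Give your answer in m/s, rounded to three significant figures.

ω = 247.7 rad/s.  Crank-pin speed |V_A| = rω = 4.5089 m/s, perpendicular to OA.
Rod angle: sinφ = −(r/L) sinθ ⇒ φ = -13.095°; ω_rod = −rω cosθ/√(L²−r²sin²θ) = +41.104 rad/s.
V_P = V_A + ω_rod × AP, with AP = 0.0386 m along the rod.
Components: V_Px = −rω sinθ − a·ω_rod·sinφ = -3.3113 m/s;  V_Py = rω cosθ + a·ω_rod·cosφ = -1.0729 m/s.
|V_P| = √(V_Px² + V_Py²) = 3.4808 m/s.

3.48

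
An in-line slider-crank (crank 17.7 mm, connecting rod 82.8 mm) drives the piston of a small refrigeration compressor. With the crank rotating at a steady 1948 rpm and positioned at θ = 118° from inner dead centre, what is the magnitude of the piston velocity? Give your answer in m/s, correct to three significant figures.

2.86

ω = 2π·1948/60 = 204 rad/s
For an in-line slider-crank, x = r cosθ + √(L² − r² sin²θ), so v = −rω sinθ·[1 + r cosθ/√(L² − r² sin²θ)].
With r = 0.0177 m, L = 0.0828 m, θ = 118°: √(L² − r² sin²θ) = 0.081312 m.
v = −0.0177·204·0.88295·[1 + 0.0177·-0.46947/0.081312] = -2.8623 m/s.
|v| = 2.8623 m/s.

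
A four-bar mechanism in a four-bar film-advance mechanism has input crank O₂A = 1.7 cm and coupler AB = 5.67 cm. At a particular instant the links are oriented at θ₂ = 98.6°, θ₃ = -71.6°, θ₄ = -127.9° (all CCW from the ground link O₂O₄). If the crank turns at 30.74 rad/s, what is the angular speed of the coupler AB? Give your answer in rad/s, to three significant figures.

ω₂ = 30.74 rad/s
Differentiating the loop-closure r₂e^{iθ₂}+r₃e^{iθ₃}=r₁+r₄e^{iθ₄} gives r₂ω₂e^{iθ₂}+r₃ω₃e^{iθ₃}=r₄ω₄e^{iθ₄}.
Eliminating the other unknown: ω₃ = r₂ω₂ sin(θ₄−θ₂) / [r₃ sin(θ₃−θ₄)].
Numerator sine = +0.72537; denominator sine = +0.83195.
Result = 0.017·30.74·(+0.72537) / (0.0567·(+0.83195)) = +8.0359 rad/s; magnitude 8.0359 rad/s.

8.04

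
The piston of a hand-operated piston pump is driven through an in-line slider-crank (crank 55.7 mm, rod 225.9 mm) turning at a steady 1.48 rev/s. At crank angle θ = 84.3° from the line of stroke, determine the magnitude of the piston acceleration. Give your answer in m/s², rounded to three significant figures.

0.722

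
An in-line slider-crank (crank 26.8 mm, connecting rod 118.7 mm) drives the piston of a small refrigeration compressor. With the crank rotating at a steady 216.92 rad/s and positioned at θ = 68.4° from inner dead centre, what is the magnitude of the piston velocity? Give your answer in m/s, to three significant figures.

5.86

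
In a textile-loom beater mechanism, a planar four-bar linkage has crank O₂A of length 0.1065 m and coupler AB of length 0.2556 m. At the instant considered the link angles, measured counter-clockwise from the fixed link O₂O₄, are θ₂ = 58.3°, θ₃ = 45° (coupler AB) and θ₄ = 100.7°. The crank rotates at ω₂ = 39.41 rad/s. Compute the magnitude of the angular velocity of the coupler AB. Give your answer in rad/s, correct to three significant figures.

13.4

ω₂ = 39.41 rad/s
Differentiating the loop-closure r₂e^{iθ₂}+r₃e^{iθ₃}=r₁+r₄e^{iθ₄} gives r₂ω₂e^{iθ₂}+r₃ω₃e^{iθ₃}=r₄ω₄e^{iθ₄}.
Eliminating the other unknown: ω₃ = r₂ω₂ sin(θ₄−θ₂) / [r₃ sin(θ₃−θ₄)].
Numerator sine = +0.67430; denominator sine = -0.82610.
Result = 0.1065·39.41·(+0.67430) / (0.2556·(-0.82610)) = -13.403 rad/s; magnitude 13.403 rad/s.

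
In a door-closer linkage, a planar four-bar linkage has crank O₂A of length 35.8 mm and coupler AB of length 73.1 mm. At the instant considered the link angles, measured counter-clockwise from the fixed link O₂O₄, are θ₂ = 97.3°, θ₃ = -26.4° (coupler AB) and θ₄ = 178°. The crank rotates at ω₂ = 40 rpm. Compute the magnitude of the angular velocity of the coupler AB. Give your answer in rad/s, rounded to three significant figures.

ω₂ = 4.189 rad/s (from 40 rpm).
Differentiating the loop-closure r₂e^{iθ₂}+r₃e^{iθ₃}=r₁+r₄e^{iθ₄} gives r₂ω₂e^{iθ₂}+r₃ω₃e^{iθ₃}=r₄ω₄e^{iθ₄}.
Eliminating the other unknown: ω₃ = r₂ω₂ sin(θ₄−θ₂) / [r₃ sin(θ₃−θ₄)].
Numerator sine = +0.98686; denominator sine = +0.41310.
Result = 0.0358·4.189·(+0.98686) / (0.0731·(+0.41310)) = +4.9006 rad/s; magnitude 4.9006 rad/s.

4.90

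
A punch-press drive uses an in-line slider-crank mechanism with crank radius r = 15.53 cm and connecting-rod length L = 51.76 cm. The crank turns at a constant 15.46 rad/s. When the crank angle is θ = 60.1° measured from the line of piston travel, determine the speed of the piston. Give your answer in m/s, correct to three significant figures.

ω = 15.46 rad/s
For an in-line slider-crank, x = r cosθ + √(L² − r² sin²θ), so v = −rω sinθ·[1 + r cosθ/√(L² − r² sin²θ)].
With r = 0.1553 m, L = 0.5176 m, θ = 60.1°: √(L² − r² sin²θ) = 0.49978 m.
v = −0.1553·15.46·0.86690·[1 + 0.1553·0.49849/0.49978] = -2.4038 m/s.
|v| = 2.4038 m/s.

2.40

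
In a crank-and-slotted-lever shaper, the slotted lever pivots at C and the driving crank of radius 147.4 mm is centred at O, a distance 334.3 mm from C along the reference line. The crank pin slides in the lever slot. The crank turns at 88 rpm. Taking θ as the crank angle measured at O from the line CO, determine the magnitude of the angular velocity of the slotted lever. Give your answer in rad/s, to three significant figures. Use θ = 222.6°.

ω = 9.215 rad/s (from 88 rpm).
Crank pin A relative to C: A = (d + r cosθ, r sinθ); lever angle φ = atan2(r sinθ, d + r cosθ).
Differentiating tanφ: φ̇ = rω(d cosθ + r)/(d² + r² + 2dr cosθ).
d² + r² + 2dr cosθ = |CA|² = 0.0609397 m²;  d cosθ + r = -0.098677 m.
|ω_lever| = |0.1474·9.215·-0.098677| / 0.0609397 = 2.1995 rad/s.

2.20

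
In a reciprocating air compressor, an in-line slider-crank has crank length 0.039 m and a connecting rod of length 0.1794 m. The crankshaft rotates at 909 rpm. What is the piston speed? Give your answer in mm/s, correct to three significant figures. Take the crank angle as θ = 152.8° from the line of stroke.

1370

ω = 2π·909/60 = 95.19 rad/s
For an in-line slider-crank, x = r cosθ + √(L² − r² sin²θ), so v = −rω sinθ·[1 + r cosθ/√(L² − r² sin²θ)].
With r = 0.039 m, L = 0.1794 m, θ = 152.8°: √(L² − r² sin²θ) = 0.17851 m.
v = −0.039·95.19·0.45710·[1 + 0.039·-0.88942/0.17851] = -1.3672 m/s.
|v| = 1.3672 m/s = 1367.2 mm/s.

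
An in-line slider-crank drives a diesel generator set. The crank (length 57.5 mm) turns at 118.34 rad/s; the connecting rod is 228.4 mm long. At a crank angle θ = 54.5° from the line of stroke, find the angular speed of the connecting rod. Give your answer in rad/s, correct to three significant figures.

ω = 118.3 rad/s
The rod makes angle φ with the slider axis where L sinφ = r sinθ; differentiating, L cosφ·φ̇ = r ω cosθ.
L cosφ = √(L² − r² sin²θ) = 0.22355 m.
|ω_rod| = r ω |cosθ| / √(L² − r² sin²θ) = 0.0575·118.3·0.58070/0.22355 = 17.676 rad/s.

17.7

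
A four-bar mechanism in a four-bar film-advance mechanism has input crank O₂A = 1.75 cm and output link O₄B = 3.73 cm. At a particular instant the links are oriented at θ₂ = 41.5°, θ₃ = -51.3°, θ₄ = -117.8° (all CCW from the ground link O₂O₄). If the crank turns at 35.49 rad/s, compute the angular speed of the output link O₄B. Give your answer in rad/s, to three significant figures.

ω₂ = 35.49 rad/s
Differentiating the loop-closure r₂e^{iθ₂}+r₃e^{iθ₃}=r₁+r₄e^{iθ₄} gives r₂ω₂e^{iθ₂}+r₃ω₃e^{iθ₃}=r₄ω₄e^{iθ₄}.
Eliminating the other unknown: ω₄ = r₂ω₂ sin(θ₂−θ₃) / [r₄ sin(θ₄−θ₃)].
Numerator sine = +0.99881; denominator sine = -0.91706.
Result = 0.0175·35.49·(+0.99881) / (0.0373·(-0.91706)) = -18.135 rad/s; magnitude 18.135 rad/s.

18.1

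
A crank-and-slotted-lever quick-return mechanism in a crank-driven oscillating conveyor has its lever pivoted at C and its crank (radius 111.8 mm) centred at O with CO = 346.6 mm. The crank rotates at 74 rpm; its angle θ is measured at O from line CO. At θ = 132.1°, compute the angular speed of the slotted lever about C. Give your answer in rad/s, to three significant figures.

ω = 7.749 rad/s (from 74 rpm).
Crank pin A relative to C: A = (d + r cosθ, r sinθ); lever angle φ = atan2(r sinθ, d + r cosθ).
Differentiating tanφ: φ̇ = rω(d cosθ + r)/(d² + r² + 2dr cosθ).
d² + r² + 2dr cosθ = |CA|² = 0.0806729 m²;  d cosθ + r = -0.12057 m.
|ω_lever| = |0.1118·7.749·-0.12057| / 0.0806729 = 1.2948 rad/s.

1.29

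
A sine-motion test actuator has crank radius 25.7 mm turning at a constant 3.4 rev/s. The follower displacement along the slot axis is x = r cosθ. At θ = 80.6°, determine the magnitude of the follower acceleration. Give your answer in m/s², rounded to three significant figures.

1.92

ω = 21.36 rad/s (from 3.4 rev/s).
x = r cosθ ⇒ ẍ = −rω² cosθ (ω constant).
|a| = rω²|cosθ| = 0.0257·(21.36)²·|cos 80.6°| = 1.9156 m/s².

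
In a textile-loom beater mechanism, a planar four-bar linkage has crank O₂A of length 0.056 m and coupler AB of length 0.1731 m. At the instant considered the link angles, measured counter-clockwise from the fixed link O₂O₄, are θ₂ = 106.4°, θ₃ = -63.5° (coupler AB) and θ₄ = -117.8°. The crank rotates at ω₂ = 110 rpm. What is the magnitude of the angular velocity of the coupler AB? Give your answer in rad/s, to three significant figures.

3.20

ω₂ = 11.52 rad/s (from 110 rpm).
Differentiating the loop-closure r₂e^{iθ₂}+r₃e^{iθ₃}=r₁+r₄e^{iθ₄} gives r₂ω₂e^{iθ₂}+r₃ω₃e^{iθ₃}=r₄ω₄e^{iθ₄}.
Eliminating the other unknown: ω₃ = r₂ω₂ sin(θ₄−θ₂) / [r₃ sin(θ₃−θ₄)].
Numerator sine = +0.69717; denominator sine = +0.81208.
Result = 0.056·11.52·(+0.69717) / (0.1731·(+0.81208)) = +3.1992 rad/s; magnitude 3.1992 rad/s.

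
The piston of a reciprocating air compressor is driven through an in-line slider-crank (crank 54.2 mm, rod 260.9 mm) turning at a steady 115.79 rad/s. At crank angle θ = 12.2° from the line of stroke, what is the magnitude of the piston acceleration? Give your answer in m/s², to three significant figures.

ω = 115.8 rad/s
x(θ) = r cosθ + √(L² − r² sin²θ); with ω constant, a = ω²·d²x/dθ².
d²x/dθ² = −r cosθ − r²(cos2θ)/√u − r⁴ sin²2θ/(4u^{3/2}),  u = L² − r² sin²θ = 0.0679376 m².
Substituting r = 0.0542 m, L = 0.2609 m, θ = 12.2°: d²x/dθ² = -0.063261 m.
a = ω²·d²x/dθ² = (115.8)²·(-0.063261) = -848.16 m/s²;  |a| = 848.16 m/s².

848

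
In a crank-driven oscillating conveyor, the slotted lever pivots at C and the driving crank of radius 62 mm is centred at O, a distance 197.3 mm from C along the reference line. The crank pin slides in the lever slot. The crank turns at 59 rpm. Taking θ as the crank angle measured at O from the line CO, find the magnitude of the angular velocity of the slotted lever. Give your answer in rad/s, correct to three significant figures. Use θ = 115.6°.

0.277

ω = 6.178 rad/s (from 59 rpm).
Crank pin A relative to C: A = (d + r cosθ, r sinθ); lever angle φ = atan2(r sinθ, d + r cosθ).
Differentiating tanφ: φ̇ = rω(d cosθ + r)/(d² + r² + 2dr cosθ).
d² + r² + 2dr cosθ = |CA|² = 0.0322002 m²;  d cosθ + r = -0.023251 m.
|ω_lever| = |0.062·6.178·-0.023251| / 0.0322002 = 0.2766 rad/s.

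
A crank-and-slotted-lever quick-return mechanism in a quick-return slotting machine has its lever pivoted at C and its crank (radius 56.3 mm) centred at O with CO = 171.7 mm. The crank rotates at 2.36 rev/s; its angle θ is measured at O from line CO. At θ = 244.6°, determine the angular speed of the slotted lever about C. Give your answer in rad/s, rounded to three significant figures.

ω = 14.83 rad/s (from 2.36 rev/s).
Crank pin A relative to C: A = (d + r cosθ, r sinθ); lever angle φ = atan2(r sinθ, d + r cosθ).
Differentiating tanφ: φ̇ = rω(d cosθ + r)/(d² + r² + 2dr cosθ).
d² + r² + 2dr cosθ = |CA|² = 0.0243578 m²;  d cosθ + r = -0.017348 m.
|ω_lever| = |0.0563·14.83·-0.017348| / 0.0243578 = 0.59459 rad/s.

0.595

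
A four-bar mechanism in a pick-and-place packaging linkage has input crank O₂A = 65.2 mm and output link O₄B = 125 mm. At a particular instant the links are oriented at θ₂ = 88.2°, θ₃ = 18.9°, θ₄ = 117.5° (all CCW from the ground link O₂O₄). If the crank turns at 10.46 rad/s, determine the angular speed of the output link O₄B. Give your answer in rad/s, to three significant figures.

5.16

ω₂ = 10.46 rad/s
Differentiating the loop-closure r₂e^{iθ₂}+r₃e^{iθ₃}=r₁+r₄e^{iθ₄} gives r₂ω₂e^{iθ₂}+r₃ω₃e^{iθ₃}=r₄ω₄e^{iθ₄}.
Eliminating the other unknown: ω₄ = r₂ω₂ sin(θ₂−θ₃) / [r₄ sin(θ₄−θ₃)].
Numerator sine = +0.93544; denominator sine = +0.98876.
Result = 0.0652·10.46·(+0.93544) / (0.125·(+0.98876)) = +5.1618 rad/s; magnitude 5.1618 rad/s.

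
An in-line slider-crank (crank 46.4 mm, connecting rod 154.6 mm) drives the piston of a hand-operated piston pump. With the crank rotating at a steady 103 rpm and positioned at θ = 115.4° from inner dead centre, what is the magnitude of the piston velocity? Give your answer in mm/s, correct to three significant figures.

ω = 2π·103/60 = 10.79 rad/s
For an in-line slider-crank, x = r cosθ + √(L² − r² sin²θ), so v = −rω sinθ·[1 + r cosθ/√(L² − r² sin²θ)].
With r = 0.0464 m, L = 0.1546 m, θ = 115.4°: √(L² − r² sin²θ) = 0.14881 m.
v = −0.0464·10.79·0.90334·[1 + 0.0464·-0.42894/0.14881] = -0.39163 m/s.
|v| = 0.39163 m/s = 391.63 mm/s.

392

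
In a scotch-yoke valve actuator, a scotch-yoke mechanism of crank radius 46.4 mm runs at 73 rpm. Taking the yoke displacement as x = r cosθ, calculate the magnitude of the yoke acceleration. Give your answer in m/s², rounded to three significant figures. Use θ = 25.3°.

ω = 7.645 rad/s (from 73 rpm).
x = r cosθ ⇒ ẍ = −rω² cosθ (ω constant).
|a| = rω²|cosθ| = 0.0464·(7.645)²·|cos 25.3°| = 2.4515 m/s².

2.45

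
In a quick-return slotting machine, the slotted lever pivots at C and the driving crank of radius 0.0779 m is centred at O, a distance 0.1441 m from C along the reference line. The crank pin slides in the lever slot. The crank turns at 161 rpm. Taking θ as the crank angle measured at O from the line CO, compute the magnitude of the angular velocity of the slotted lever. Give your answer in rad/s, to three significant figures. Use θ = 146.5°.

ω = 16.86 rad/s (from 161 rpm).
Crank pin A relative to C: A = (d + r cosθ, r sinθ); lever angle φ = atan2(r sinθ, d + r cosθ).
Differentiating tanφ: φ̇ = rω(d cosθ + r)/(d² + r² + 2dr cosθ).
d² + r² + 2dr cosθ = |CA|² = 0.00811183 m²;  d cosθ + r = -0.042263 m.
|ω_lever| = |0.0779·16.86·-0.042263| / 0.00811183 = 6.8428 rad/s.

6.84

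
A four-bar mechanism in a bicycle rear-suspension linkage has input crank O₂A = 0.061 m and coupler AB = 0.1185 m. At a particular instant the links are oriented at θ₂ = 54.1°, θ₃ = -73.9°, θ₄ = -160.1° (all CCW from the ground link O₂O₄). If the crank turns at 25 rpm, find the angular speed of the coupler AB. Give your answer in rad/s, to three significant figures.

ω₂ = 2.618 rad/s (from 25 rpm).
Differentiating the loop-closure r₂e^{iθ₂}+r₃e^{iθ₃}=r₁+r₄e^{iθ₄} gives r₂ω₂e^{iθ₂}+r₃ω₃e^{iθ₃}=r₄ω₄e^{iθ₄}.
Eliminating the other unknown: ω₃ = r₂ω₂ sin(θ₄−θ₂) / [r₃ sin(θ₃−θ₄)].
Numerator sine = +0.56208; denominator sine = +0.99780.
Result = 0.061·2.618·(+0.56208) / (0.1185·(+0.99780)) = +0.75917 rad/s; magnitude 0.75917 rad/s.

0.759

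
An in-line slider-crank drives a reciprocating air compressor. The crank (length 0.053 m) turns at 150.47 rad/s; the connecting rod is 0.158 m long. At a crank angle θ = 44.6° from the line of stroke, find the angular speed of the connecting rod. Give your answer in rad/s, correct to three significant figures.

ω = 150.5 rad/s
The rod makes angle φ with the slider axis where L sinφ = r sinθ; differentiating, L cosφ·φ̇ = r ω cosθ.
L cosφ = √(L² − r² sin²θ) = 0.15355 m.
|ω_rod| = r ω |cosθ| / √(L² − r² sin²θ) = 0.053·150.5·0.71203/0.15355 = 36.979 rad/s.

37.0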